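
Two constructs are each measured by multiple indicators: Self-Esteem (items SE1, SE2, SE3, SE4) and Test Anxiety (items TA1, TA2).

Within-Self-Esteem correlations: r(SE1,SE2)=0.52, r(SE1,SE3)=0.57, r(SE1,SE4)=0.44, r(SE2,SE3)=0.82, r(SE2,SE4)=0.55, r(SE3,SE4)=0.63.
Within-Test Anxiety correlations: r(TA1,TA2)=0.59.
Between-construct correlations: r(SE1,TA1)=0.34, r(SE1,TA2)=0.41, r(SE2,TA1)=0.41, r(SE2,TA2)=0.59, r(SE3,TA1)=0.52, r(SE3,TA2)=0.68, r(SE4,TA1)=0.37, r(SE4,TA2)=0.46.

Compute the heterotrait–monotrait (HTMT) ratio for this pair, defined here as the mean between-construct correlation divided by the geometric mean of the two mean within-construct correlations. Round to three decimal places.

Mean heterotrait r = 3.78/8 = 0.4725.
Mean within-SE = 3.53/6 = 0.5883; mean within-TA = 0.59/1 = 0.5900.
Geometric mean = √(0.5883 × 0.5900) = 0.5891.
HTMT = 0.4725 / 0.5891 = 0.802.

0.802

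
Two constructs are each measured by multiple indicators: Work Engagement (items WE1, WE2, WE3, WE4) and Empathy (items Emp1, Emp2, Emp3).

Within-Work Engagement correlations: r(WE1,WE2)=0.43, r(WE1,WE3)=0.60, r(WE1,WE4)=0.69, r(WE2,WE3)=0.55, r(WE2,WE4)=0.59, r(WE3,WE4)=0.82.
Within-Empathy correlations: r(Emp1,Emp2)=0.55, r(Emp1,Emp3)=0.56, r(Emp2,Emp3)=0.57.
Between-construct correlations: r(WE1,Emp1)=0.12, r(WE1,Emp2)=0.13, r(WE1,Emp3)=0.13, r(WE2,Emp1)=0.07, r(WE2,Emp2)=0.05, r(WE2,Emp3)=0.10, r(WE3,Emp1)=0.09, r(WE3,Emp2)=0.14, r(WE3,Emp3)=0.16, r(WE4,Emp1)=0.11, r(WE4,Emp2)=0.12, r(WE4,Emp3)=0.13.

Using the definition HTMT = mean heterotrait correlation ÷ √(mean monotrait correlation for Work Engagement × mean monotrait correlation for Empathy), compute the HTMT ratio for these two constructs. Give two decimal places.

0.19

Between-construct mean = 1.35/12 = 0.1125.
Mean within-WE = 3.68/6 = 0.6133; mean within-Emp = 1.68/3 = 0.5600.
Geometric mean = √(0.6133 × 0.5600) = 0.5860.
HTMT = 0.1125 / 0.5860 = 0.19.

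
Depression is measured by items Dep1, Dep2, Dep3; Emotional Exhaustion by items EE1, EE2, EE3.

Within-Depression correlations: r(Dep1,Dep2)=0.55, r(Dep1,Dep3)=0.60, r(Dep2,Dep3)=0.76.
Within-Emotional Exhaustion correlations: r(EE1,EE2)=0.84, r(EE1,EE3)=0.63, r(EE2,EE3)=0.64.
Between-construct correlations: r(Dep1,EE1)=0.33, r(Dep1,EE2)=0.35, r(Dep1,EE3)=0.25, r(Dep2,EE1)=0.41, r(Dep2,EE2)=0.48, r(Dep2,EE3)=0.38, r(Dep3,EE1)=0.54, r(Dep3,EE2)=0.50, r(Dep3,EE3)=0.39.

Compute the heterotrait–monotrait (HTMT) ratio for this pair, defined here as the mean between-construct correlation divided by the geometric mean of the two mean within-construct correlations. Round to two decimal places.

Mean heterotrait r = 3.63/9 = 0.4033.
Mean within-Dep = 1.91/3 = 0.6367; mean within-EE = 2.11/3 = 0.7033.
Geometric mean = √(0.6367 × 0.7033) = 0.6692.
HTMT = 0.4033 / 0.6692 = 0.60.

0.60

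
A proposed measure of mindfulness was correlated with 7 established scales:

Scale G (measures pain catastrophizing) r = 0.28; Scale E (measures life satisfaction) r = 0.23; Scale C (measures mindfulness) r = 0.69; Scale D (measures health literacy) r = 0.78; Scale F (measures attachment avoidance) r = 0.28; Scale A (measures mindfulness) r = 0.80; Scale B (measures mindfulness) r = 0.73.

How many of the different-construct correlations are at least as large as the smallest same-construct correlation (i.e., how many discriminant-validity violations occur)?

1

Convergent (same construct = mindfulness): Scale C, Scale A, Scale B.
Smallest convergent = 0.69. Discriminant values: 0.28, 0.23, 0.78, 0.28; count ≥ 0.69 → 1.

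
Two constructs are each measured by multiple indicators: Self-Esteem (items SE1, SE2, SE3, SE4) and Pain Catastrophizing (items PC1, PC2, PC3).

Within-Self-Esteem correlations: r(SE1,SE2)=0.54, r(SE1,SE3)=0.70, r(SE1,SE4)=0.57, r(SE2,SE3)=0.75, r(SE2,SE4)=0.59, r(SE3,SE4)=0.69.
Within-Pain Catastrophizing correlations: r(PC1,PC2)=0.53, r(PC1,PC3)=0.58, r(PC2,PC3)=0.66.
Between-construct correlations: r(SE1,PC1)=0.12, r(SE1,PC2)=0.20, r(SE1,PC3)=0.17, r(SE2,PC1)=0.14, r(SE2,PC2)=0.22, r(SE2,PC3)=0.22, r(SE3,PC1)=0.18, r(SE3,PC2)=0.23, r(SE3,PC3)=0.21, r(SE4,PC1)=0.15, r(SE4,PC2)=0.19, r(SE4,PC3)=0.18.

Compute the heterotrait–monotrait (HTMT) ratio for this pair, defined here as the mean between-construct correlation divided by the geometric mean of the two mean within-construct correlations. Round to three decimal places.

Mean heterotrait r = 2.21/12 = 0.1842.
Mean within-SE = 3.84/6 = 0.6400; mean within-PC = 1.77/3 = 0.5900.
Geometric mean = √(0.6400 × 0.5900) = 0.6145.
HTMT = 0.1842 / 0.6145 = 0.300.

0.300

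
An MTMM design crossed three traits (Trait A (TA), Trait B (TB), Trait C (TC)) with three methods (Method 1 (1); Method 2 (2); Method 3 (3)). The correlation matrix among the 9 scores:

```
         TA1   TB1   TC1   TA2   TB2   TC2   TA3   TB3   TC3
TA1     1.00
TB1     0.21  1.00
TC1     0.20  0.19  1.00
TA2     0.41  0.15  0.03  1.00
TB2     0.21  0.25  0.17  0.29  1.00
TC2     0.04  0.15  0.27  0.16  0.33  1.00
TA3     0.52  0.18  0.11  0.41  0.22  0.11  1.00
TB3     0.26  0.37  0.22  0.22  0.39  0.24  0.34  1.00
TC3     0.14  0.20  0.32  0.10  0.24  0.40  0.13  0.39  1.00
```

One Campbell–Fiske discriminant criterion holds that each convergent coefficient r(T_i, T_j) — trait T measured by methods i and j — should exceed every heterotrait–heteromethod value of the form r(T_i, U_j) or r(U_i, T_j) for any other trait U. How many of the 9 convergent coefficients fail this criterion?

0

Checking each validity diagonal entry against its comparison values:
TA (methods 1·2): 0.41 vs {0.21, 0.15, 0.04, 0.03} → pass.
TA (methods 1·3): 0.52 vs {0.26, 0.18, 0.14, 0.11} → pass.
TA (methods 2·3): 0.41 vs {0.22, 0.22, 0.10, 0.11} → pass.
TB (methods 1·2): 0.25 vs {0.15, 0.21, 0.15, 0.17} → pass.
TB (methods 1·3): 0.37 vs {0.18, 0.26, 0.20, 0.22} → pass.
TB (methods 2·3): 0.39 vs {0.22, 0.22, 0.24, 0.24} → pass.
TC (methods 1·2): 0.27 vs {0.03, 0.04, 0.17, 0.15} → pass.
TC (methods 1·3): 0.32 vs {0.11, 0.14, 0.22, 0.20} → pass.
TC (methods 2·3): 0.40 vs {0.11, 0.10, 0.24, 0.24} → pass.
0 of 9 fail.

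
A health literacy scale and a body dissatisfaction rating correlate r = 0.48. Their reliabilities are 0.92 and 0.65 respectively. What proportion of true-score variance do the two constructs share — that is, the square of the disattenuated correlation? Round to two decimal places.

0.39

Disattenuated r = 0.48 / √(0.92 × 0.65) = 0.48 / 0.7733 = 0.6207.
Shared true-score variance = 0.6207² = 0.3853 ≈ 0.39.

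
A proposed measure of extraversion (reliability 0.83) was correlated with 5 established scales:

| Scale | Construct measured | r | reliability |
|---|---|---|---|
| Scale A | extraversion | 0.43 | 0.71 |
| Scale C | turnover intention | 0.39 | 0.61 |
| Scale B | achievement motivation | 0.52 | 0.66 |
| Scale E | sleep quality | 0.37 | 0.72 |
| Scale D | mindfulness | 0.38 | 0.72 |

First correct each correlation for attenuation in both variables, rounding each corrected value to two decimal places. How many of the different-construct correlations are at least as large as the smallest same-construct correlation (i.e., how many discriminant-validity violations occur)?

1

Disattenuated r (r / √(r_scale · r_new)):
  Scale A (conv): 0.43 / √(0.71·0.83) = 0.56
  Scale C (disc): 0.39 / √(0.61·0.83) = 0.55
  Scale B (disc): 0.52 / √(0.66·0.83) = 0.70
  Scale E (disc): 0.37 / √(0.72·0.83) = 0.48
  Scale D (disc): 0.38 / √(0.72·0.83) = 0.49
Smallest convergent = 0.56. Discriminant values: 0.55, 0.70, 0.48, 0.49; count ≥ 0.56 → 1.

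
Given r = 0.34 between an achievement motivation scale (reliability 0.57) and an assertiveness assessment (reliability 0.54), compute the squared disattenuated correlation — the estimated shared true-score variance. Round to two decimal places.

0.38

Disattenuated r = 0.34 / √(0.57 × 0.54) = 0.34 / 0.5548 = 0.6128.
Shared true-score variance = 0.6128² = 0.3755 ≈ 0.38.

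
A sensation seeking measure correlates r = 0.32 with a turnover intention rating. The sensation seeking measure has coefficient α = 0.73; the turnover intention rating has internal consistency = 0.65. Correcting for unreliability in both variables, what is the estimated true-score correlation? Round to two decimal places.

r_true = r_obs / √(r_xx · r_yy) = 0.32 / √(0.73 × 0.65) = 0.32 / √0.4745 = 0.32 / 0.6888 ≈ 0.46.

0.46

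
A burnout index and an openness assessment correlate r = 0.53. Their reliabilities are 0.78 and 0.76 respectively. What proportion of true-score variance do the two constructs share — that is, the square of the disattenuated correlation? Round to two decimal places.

Disattenuated r = 0.53 / √(0.78 × 0.76) = 0.53 / 0.7699 = 0.6884.
Shared true-score variance = 0.6884² = 0.4739 ≈ 0.47.

0.47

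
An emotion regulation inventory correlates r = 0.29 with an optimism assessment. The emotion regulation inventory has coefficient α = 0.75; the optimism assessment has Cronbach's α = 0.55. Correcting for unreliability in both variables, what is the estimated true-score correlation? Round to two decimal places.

r_true = r_obs / √(r_xx · r_yy) = 0.29 / √(0.75 × 0.55) = 0.29 / √0.4125 = 0.29 / 0.6423 ≈ 0.45.

0.45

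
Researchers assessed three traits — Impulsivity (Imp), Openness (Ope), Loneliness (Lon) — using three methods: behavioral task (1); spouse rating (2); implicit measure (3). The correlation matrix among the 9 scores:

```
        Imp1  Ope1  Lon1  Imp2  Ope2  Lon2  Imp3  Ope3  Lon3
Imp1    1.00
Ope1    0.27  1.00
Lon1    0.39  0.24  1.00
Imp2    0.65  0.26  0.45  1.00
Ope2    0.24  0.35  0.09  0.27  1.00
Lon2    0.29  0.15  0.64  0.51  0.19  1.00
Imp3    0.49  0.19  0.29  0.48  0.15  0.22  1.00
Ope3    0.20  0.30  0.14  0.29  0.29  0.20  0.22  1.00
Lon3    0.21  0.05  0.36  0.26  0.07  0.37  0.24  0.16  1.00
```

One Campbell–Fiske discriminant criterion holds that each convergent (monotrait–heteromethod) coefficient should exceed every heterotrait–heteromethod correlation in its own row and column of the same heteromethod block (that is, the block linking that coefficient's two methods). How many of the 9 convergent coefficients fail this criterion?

1

Checking each validity diagonal entry against its comparison values:
Imp (methods 1·2): 0.65 vs {0.24, 0.26, 0.29, 0.45} → pass.
Imp (methods 1·3): 0.49 vs {0.20, 0.19, 0.21, 0.29} → pass.
Imp (methods 2·3): 0.48 vs {0.29, 0.15, 0.26, 0.22} → pass.
Ope (methods 1·2): 0.35 vs {0.26, 0.24, 0.15, 0.09} → pass.
Ope (methods 1·3): 0.30 vs {0.19, 0.20, 0.05, 0.14} → pass.
Ope (methods 2·3): 0.29 vs {0.15, 0.29, 0.07, 0.20} → fail.
Lon (methods 1·2): 0.64 vs {0.45, 0.29, 0.09, 0.15} → pass.
Lon (methods 1·3): 0.36 vs {0.29, 0.21, 0.14, 0.05} → pass.
Lon (methods 2·3): 0.37 vs {0.22, 0.26, 0.20, 0.07} → pass.
1 of 9 fail.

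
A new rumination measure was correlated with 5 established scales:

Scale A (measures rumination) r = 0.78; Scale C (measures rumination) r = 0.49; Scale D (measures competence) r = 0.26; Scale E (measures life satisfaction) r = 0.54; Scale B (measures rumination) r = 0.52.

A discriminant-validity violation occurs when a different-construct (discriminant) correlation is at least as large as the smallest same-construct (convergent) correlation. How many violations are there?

Convergent (same construct = rumination): Scale A, Scale C, Scale B.
Smallest convergent = 0.49. Discriminant values: 0.26, 0.54; count ≥ 0.49 → 1.

1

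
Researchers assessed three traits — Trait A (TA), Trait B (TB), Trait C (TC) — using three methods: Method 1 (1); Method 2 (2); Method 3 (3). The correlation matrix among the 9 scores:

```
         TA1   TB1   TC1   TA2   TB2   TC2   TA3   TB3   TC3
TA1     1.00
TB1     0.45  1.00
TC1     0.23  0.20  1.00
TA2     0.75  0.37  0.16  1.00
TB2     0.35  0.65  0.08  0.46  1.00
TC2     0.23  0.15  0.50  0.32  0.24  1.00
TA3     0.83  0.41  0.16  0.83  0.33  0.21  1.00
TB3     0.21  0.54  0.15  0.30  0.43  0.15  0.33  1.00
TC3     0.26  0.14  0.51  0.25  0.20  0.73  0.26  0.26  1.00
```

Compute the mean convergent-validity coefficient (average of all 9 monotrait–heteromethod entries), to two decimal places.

0.64

Convergent values: 0.75, 0.83, 0.83, 0.65, 0.54, 0.43, 0.50, 0.51, 0.73; mean = 5.77/9 = 0.64.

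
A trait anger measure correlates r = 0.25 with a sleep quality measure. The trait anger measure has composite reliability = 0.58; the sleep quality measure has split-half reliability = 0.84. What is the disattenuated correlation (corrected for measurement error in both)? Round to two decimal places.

0.36

r_true = r_obs / √(r_xx · r_yy) = 0.25 / √(0.58 × 0.84) = 0.25 / √0.4872 = 0.25 / 0.6980 ≈ 0.36.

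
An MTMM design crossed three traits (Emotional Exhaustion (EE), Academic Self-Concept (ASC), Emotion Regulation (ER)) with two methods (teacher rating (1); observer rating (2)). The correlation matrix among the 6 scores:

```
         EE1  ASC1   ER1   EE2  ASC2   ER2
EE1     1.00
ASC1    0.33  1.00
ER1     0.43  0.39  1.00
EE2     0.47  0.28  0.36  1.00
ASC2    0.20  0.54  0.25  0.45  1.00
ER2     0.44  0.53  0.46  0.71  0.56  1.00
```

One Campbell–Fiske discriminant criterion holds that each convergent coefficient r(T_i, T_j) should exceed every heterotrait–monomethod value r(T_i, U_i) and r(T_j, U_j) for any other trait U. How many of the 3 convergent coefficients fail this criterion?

3

Convergent coefficients and their comparison sets:
EE (methods 1·2): 0.47 vs {0.33, 0.45, 0.43, 0.71} → fail.
ASC (methods 1·2): 0.54 vs {0.33, 0.45, 0.39, 0.56} → fail.
ER (methods 1·2): 0.46 vs {0.43, 0.71, 0.39, 0.56} → fail.
3 of 3 fail.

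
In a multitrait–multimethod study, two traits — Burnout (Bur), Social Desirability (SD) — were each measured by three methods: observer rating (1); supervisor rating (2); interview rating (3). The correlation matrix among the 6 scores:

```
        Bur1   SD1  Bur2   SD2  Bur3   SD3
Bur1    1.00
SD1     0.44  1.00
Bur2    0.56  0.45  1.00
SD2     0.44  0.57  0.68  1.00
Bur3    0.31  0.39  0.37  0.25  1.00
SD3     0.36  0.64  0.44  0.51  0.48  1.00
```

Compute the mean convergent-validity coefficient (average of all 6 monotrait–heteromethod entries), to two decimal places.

Convergent values: 0.56, 0.31, 0.37, 0.57, 0.64, 0.51; mean = 2.96/6 = 0.49.

0.49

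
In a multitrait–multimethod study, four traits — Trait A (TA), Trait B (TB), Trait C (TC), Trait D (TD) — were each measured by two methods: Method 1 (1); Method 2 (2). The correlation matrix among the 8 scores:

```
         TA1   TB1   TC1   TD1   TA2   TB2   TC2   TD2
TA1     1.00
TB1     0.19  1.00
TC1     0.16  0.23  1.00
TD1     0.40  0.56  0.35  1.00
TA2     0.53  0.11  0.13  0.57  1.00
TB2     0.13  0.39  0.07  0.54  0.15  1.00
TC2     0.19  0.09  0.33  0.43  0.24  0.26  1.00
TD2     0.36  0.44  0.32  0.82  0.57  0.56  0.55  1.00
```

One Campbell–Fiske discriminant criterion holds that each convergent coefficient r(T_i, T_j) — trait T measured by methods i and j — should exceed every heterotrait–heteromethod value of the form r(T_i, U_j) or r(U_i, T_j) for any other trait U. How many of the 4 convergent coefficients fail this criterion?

3

Convergent coefficients and their comparison sets:
TA (methods 1·2): 0.53 vs {0.13, 0.11, 0.19, 0.13, 0.36, 0.57} → fail.
TB (methods 1·2): 0.39 vs {0.11, 0.13, 0.09, 0.07, 0.44, 0.54} → fail.
TC (methods 1·2): 0.33 vs {0.13, 0.19, 0.07, 0.09, 0.32, 0.43} → fail.
TD (methods 1·2): 0.82 vs {0.57, 0.36, 0.54, 0.44, 0.43, 0.32} → pass.
3 of 4 fail.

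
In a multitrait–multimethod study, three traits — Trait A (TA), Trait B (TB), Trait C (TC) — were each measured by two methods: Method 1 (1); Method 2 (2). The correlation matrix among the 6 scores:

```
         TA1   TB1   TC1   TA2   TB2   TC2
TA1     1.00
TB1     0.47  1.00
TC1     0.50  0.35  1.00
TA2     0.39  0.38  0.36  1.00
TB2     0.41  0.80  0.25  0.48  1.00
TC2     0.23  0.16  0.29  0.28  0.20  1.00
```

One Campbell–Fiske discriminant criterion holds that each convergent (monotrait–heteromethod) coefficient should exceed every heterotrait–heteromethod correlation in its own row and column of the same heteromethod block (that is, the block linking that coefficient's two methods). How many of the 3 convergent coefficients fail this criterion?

Convergent coefficients and their comparison sets:
TA (methods 1·2): 0.39 vs {0.41, 0.38, 0.23, 0.36} → fail.
TB (methods 1·2): 0.80 vs {0.38, 0.41, 0.16, 0.25} → pass.
TC (methods 1·2): 0.29 vs {0.36, 0.23, 0.25, 0.16} → fail.
2 of 3 fail.

2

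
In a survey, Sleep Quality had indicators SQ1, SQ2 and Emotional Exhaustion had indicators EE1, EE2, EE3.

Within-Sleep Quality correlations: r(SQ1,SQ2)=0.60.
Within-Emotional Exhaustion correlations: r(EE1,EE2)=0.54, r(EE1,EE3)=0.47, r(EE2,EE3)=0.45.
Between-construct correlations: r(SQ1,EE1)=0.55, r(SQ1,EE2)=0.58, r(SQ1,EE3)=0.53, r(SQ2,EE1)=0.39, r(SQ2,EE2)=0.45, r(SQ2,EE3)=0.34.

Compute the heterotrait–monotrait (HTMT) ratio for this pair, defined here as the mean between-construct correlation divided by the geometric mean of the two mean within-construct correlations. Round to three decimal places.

0.876

Mean heterotrait r = 2.84/6 = 0.4733.
Mean within-SQ = 0.60/1 = 0.6000; mean within-EE = 1.46/3 = 0.4867.
Geometric mean = √(0.6000 × 0.4867) = 0.5404.
HTMT = 0.4733 / 0.5404 = 0.876.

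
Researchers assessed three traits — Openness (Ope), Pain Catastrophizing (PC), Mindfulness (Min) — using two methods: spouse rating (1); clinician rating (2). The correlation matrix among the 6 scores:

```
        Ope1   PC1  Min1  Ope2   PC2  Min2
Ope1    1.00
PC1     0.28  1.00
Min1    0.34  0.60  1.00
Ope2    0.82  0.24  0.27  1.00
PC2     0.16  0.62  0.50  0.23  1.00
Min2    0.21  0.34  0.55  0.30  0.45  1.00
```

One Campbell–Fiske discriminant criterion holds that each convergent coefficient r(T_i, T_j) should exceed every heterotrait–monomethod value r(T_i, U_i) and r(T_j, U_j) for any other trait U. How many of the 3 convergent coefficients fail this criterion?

1

Convergent coefficients and their comparison sets:
Ope (methods 1·2): 0.82 vs {0.28, 0.23, 0.34, 0.30} → pass.
PC (methods 1·2): 0.62 vs {0.28, 0.23, 0.60, 0.45} → pass.
Min (methods 1·2): 0.55 vs {0.34, 0.30, 0.60, 0.45} → fail.
1 of 3 fail.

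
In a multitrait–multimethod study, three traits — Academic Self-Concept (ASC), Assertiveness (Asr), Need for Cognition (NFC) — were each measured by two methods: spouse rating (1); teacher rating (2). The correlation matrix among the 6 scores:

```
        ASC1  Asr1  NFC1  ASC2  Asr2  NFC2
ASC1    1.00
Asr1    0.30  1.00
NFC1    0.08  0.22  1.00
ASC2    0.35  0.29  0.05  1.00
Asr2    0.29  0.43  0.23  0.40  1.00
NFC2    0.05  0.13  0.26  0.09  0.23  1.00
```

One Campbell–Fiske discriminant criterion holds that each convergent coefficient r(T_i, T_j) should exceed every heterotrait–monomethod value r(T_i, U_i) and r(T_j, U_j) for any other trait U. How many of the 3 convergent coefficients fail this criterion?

1

Convergent coefficients and their comparison sets:
ASC (methods 1·2): 0.35 vs {0.30, 0.40, 0.08, 0.09} → fail.
Asr (methods 1·2): 0.43 vs {0.30, 0.40, 0.22, 0.23} → pass.
NFC (methods 1·2): 0.26 vs {0.08, 0.09, 0.22, 0.23} → pass.
1 of 3 fail.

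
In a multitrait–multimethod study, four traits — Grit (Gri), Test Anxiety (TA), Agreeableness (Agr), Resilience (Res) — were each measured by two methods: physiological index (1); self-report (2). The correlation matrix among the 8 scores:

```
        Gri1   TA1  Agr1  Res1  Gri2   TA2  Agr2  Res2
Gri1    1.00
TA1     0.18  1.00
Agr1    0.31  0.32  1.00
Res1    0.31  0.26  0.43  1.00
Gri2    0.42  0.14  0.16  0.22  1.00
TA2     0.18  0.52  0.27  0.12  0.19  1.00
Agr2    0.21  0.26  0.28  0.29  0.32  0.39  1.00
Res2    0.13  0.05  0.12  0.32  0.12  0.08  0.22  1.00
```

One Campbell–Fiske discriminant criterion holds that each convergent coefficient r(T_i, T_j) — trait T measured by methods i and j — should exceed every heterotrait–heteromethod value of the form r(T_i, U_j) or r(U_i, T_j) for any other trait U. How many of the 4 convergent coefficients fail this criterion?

1

Checking each validity diagonal entry against its comparison values:
Gri (methods 1·2): 0.42 vs {0.18, 0.14, 0.21, 0.16, 0.13, 0.22} → pass.
TA (methods 1·2): 0.52 vs {0.14, 0.18, 0.26, 0.27, 0.05, 0.12} → pass.
Agr (methods 1·2): 0.28 vs {0.16, 0.21, 0.27, 0.26, 0.12, 0.29} → fail.
Res (methods 1·2): 0.32 vs {0.22, 0.13, 0.12, 0.05, 0.29, 0.12} → pass.
1 of 4 fail.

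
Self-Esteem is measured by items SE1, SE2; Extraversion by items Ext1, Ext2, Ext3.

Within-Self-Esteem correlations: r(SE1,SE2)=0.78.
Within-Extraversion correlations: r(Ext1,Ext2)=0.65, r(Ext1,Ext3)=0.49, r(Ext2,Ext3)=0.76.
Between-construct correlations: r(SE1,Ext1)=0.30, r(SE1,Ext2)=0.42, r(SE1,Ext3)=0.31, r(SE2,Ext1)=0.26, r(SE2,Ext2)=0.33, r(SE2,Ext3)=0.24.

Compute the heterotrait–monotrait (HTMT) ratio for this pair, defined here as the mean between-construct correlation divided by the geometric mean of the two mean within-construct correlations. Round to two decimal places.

0.44

Mean heterotrait r = 1.86/6 = 0.3100.
Mean within-SE = 0.78/1 = 0.7800; mean within-Ext = 1.90/3 = 0.6333.
Geometric mean = √(0.7800 × 0.6333) = 0.7028.
HTMT = 0.3100 / 0.7028 = 0.44.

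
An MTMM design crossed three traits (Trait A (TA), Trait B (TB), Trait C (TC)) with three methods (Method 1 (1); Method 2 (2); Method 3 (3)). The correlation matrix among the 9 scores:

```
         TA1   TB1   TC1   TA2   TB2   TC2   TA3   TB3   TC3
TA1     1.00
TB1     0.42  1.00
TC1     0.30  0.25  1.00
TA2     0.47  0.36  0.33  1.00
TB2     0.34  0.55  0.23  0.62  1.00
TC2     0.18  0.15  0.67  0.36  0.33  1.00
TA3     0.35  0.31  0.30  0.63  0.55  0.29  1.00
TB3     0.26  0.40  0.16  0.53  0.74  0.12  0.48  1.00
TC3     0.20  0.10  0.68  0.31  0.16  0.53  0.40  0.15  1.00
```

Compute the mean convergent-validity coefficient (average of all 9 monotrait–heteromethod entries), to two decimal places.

0.56

Convergent values: 0.47, 0.35, 0.63, 0.55, 0.40, 0.74, 0.67, 0.68, 0.53; mean = 5.02/9 = 0.56.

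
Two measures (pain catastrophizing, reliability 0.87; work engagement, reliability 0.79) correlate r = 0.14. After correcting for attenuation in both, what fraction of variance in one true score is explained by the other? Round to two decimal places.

0.03

Disattenuated r = 0.14 / √(0.87 × 0.79) = 0.14 / 0.8290 = 0.1689.
Shared true-score variance = 0.1689² = 0.0285 ≈ 0.03.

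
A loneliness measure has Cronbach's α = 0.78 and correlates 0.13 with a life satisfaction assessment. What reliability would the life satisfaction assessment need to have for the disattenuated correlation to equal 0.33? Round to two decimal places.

r_true = r_obs / √(r_xx · r_yy) ⇒ 0.33 = 0.13 / √(0.78 · r_yy).
√(0.78 · r_yy) = 0.13 / 0.33 = 0.3939; 0.78 · r_yy = 0.1552; r_yy = 0.1552 / 0.78 ≈ 0.20.

0.20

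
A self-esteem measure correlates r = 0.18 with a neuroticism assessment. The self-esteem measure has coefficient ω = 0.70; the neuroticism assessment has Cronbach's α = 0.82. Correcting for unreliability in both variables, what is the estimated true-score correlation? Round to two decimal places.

0.24

r_true = r_obs / √(r_xx · r_yy) = 0.18 / √(0.70 × 0.82) = 0.18 / √0.5740 = 0.18 / 0.7576 ≈ 0.24.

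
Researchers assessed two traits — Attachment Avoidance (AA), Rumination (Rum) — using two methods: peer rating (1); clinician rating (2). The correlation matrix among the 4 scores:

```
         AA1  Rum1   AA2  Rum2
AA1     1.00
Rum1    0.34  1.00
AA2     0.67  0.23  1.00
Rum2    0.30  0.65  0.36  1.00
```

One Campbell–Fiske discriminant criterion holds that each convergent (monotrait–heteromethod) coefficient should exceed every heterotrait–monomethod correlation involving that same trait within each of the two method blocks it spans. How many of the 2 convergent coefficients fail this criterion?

0

Convergent coefficients and their comparison sets:
AA (methods 1·2): 0.67 vs {0.34, 0.36} → pass.
Rum (methods 1·2): 0.65 vs {0.34, 0.36} → pass.
0 of 2 fail.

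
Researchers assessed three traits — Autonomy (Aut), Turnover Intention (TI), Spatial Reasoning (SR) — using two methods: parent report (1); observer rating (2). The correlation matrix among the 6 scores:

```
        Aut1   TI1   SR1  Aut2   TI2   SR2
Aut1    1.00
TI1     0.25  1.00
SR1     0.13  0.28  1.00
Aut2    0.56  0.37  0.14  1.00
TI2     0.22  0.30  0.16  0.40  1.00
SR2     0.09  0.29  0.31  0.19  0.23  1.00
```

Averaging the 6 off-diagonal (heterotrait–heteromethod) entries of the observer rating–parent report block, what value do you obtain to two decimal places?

HTHM values (method 2 × method 1): 0.37, 0.14, 0.22, 0.16, 0.09, 0.29; mean = 1.27/6 = 0.21.

0.21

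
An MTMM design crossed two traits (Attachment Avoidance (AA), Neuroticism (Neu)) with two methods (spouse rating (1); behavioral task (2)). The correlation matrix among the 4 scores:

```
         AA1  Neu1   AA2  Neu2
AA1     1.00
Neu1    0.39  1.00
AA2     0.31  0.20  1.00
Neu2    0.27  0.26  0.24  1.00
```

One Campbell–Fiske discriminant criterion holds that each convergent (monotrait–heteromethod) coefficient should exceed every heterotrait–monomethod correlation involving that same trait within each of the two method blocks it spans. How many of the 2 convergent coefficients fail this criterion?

Each convergent coefficient versus the relevant comparison correlations:
AA (methods 1·2): 0.31 vs {0.39, 0.24} → fail.
Neu (methods 1·2): 0.26 vs {0.39, 0.24} → fail.
2 of 2 fail.

2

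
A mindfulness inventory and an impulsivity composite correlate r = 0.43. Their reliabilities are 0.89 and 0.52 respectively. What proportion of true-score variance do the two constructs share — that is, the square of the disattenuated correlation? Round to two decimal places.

0.40

Disattenuated r = 0.43 / √(0.89 × 0.52) = 0.43 / 0.6803 = 0.6321.
Shared true-score variance = 0.6321² = 0.3996 ≈ 0.40.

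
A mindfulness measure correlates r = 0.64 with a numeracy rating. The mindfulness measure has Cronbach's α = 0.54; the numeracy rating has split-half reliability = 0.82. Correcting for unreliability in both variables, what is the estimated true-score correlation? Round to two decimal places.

0.96

r_true = r_obs / √(r_xx · r_yy) = 0.64 / √(0.54 × 0.82) = 0.64 / √0.4428 = 0.64 / 0.6654 ≈ 0.96.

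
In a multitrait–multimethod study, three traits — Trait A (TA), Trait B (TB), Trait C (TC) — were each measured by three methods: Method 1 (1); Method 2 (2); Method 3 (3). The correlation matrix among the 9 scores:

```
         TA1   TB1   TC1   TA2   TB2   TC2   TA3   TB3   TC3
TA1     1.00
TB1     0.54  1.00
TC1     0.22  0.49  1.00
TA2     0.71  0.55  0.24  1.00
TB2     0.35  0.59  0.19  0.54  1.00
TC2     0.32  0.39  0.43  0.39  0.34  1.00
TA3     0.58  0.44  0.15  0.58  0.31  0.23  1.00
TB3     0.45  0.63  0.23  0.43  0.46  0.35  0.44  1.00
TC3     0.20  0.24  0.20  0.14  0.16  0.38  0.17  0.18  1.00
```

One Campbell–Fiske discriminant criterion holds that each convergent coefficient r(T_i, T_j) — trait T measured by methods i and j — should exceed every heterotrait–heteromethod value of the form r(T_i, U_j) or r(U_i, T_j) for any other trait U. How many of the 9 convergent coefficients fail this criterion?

Checking each validity diagonal entry against its comparison values:
TA (methods 1·2): 0.71 vs {0.35, 0.55, 0.32, 0.24} → pass.
TA (methods 1·3): 0.58 vs {0.45, 0.44, 0.20, 0.15} → pass.
TA (methods 2·3): 0.58 vs {0.43, 0.31, 0.14, 0.23} → pass.
TB (methods 1·2): 0.59 vs {0.55, 0.35, 0.39, 0.19} → pass.
TB (methods 1·3): 0.63 vs {0.44, 0.45, 0.24, 0.23} → pass.
TB (methods 2·3): 0.46 vs {0.31, 0.43, 0.16, 0.35} → pass.
TC (methods 1·2): 0.43 vs {0.24, 0.32, 0.19, 0.39} → pass.
TC (methods 1·3): 0.20 vs {0.15, 0.20, 0.23, 0.24} → fail.
TC (methods 2·3): 0.38 vs {0.23, 0.14, 0.35, 0.16} → pass.
1 of 9 fail.

1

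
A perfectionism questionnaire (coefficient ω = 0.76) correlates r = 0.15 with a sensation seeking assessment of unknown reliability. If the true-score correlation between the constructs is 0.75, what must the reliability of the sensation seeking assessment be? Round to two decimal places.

0.05

r_true = r_obs / √(r_xx · r_yy) ⇒ 0.75 = 0.15 / √(0.76 · r_yy).
√(0.76 · r_yy) = 0.15 / 0.75 = 0.2000; 0.76 · r_yy = 0.0400; r_yy = 0.0400 / 0.76 ≈ 0.05.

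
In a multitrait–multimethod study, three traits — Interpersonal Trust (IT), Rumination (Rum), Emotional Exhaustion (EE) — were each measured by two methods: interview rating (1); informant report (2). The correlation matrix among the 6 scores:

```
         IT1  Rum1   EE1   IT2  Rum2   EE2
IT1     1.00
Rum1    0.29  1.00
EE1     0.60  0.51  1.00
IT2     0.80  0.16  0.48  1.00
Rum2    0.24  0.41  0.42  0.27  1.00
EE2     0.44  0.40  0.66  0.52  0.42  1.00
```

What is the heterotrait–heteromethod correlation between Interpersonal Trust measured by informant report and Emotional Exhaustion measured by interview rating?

Different traits and methods: r(IT2, EE1) = 0.48.

0.48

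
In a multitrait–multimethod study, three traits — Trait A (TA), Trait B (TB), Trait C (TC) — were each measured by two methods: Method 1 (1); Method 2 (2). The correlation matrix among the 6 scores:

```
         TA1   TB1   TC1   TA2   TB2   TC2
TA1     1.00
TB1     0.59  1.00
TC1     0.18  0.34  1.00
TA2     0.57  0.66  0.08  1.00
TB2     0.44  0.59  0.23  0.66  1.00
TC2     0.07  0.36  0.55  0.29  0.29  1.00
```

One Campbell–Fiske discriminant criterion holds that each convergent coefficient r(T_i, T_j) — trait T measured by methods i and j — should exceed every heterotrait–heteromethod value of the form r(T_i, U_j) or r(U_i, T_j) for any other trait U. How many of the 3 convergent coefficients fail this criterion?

2

Each convergent coefficient versus the relevant comparison correlations:
TA (methods 1·2): 0.57 vs {0.44, 0.66, 0.07, 0.08} → fail.
TB (methods 1·2): 0.59 vs {0.66, 0.44, 0.36, 0.23} → fail.
TC (methods 1·2): 0.55 vs {0.08, 0.07, 0.23, 0.36} → pass.
2 of 3 fail.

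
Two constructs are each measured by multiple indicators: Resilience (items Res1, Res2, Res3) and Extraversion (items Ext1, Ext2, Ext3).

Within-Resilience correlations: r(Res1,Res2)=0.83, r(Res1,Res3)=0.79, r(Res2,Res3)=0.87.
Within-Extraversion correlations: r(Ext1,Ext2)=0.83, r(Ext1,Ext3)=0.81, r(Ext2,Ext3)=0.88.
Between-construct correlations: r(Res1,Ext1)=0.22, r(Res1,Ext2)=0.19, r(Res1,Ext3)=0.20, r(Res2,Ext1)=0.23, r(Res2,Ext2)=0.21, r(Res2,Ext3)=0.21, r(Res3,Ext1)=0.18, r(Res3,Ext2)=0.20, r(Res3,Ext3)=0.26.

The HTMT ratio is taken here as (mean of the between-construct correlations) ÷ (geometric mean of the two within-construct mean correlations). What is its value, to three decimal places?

0.253

Mean heterotrait r = 1.90/9 = 0.2111.
Mean within-Res = 2.49/3 = 0.8300; mean within-Ext = 2.52/3 = 0.8400.
Geometric mean = √(0.8300 × 0.8400) = 0.8350.
HTMT = 0.2111 / 0.8350 = 0.253.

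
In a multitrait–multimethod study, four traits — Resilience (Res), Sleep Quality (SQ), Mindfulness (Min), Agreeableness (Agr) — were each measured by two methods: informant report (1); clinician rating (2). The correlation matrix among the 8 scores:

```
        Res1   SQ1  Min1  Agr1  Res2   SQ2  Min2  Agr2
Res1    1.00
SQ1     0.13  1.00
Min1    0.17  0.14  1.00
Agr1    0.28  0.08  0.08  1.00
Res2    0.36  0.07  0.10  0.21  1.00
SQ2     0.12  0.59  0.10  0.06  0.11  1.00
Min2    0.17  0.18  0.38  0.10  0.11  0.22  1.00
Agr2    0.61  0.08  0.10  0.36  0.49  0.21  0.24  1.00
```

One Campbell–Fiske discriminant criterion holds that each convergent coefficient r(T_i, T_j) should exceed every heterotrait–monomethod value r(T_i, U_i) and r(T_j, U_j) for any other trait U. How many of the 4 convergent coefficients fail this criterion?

2

Convergent coefficients and their comparison sets:
Res (methods 1·2): 0.36 vs {0.13, 0.11, 0.17, 0.11, 0.28, 0.49} → fail.
SQ (methods 1·2): 0.59 vs {0.13, 0.11, 0.14, 0.22, 0.08, 0.21} → pass.
Min (methods 1·2): 0.38 vs {0.17, 0.11, 0.14, 0.22, 0.08, 0.24} → pass.
Agr (methods 1·2): 0.36 vs {0.28, 0.49, 0.08, 0.21, 0.08, 0.24} → fail.
2 of 4 fail.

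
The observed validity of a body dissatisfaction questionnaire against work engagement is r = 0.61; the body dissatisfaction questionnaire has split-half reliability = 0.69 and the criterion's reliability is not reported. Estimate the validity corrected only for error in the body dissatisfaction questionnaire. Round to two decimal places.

Single correction: r_c = r_obs / √r_xx = 0.61 / √0.69 = 0.61 / 0.8307 ≈ 0.73.

0.73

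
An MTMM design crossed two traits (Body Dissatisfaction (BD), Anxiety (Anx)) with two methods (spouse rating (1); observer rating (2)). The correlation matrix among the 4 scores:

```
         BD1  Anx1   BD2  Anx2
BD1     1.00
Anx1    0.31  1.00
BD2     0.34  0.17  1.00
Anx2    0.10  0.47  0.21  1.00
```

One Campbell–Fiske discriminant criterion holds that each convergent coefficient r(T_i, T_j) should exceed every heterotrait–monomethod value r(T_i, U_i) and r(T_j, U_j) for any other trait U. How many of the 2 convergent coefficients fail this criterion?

Each convergent coefficient versus the relevant comparison correlations:
BD (methods 1·2): 0.34 vs {0.31, 0.21} → pass.
Anx (methods 1·2): 0.47 vs {0.31, 0.21} → pass.
0 of 2 fail.

0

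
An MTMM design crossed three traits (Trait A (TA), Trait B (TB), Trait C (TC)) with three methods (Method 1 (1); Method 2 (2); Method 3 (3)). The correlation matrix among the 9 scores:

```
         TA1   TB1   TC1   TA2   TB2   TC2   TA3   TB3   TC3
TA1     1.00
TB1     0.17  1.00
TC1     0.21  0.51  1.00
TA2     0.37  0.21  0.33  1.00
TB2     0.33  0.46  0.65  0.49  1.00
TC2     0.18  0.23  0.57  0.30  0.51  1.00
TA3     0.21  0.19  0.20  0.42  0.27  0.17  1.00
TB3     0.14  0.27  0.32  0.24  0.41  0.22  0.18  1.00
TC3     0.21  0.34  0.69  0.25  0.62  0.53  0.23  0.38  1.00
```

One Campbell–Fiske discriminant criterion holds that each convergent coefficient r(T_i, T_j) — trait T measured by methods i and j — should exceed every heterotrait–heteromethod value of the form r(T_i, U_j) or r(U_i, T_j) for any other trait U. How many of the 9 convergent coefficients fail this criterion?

6

Each convergent coefficient versus the relevant comparison correlations:
TA (methods 1·2): 0.37 vs {0.33, 0.21, 0.18, 0.33} → pass.
TA (methods 1·3): 0.21 vs {0.14, 0.19, 0.21, 0.20} → fail.
TA (methods 2·3): 0.42 vs {0.24, 0.27, 0.25, 0.17} → pass.
TB (methods 1·2): 0.46 vs {0.21, 0.33, 0.23, 0.65} → fail.
TB (methods 1·3): 0.27 vs {0.19, 0.14, 0.34, 0.32} → fail.
TB (methods 2·3): 0.41 vs {0.27, 0.24, 0.62, 0.22} → fail.
TC (methods 1·2): 0.57 vs {0.33, 0.18, 0.65, 0.23} → fail.
TC (methods 1·3): 0.69 vs {0.20, 0.21, 0.32, 0.34} → pass.
TC (methods 2·3): 0.53 vs {0.17, 0.25, 0.22, 0.62} → fail.
6 of 9 fail.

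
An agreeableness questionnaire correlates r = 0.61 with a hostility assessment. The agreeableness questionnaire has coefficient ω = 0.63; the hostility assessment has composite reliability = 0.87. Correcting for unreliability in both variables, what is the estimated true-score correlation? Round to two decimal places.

0.82

r_true = r_obs / √(r_xx · r_yy) = 0.61 / √(0.63 × 0.87) = 0.61 / √0.5481 = 0.61 / 0.7403 ≈ 0.82.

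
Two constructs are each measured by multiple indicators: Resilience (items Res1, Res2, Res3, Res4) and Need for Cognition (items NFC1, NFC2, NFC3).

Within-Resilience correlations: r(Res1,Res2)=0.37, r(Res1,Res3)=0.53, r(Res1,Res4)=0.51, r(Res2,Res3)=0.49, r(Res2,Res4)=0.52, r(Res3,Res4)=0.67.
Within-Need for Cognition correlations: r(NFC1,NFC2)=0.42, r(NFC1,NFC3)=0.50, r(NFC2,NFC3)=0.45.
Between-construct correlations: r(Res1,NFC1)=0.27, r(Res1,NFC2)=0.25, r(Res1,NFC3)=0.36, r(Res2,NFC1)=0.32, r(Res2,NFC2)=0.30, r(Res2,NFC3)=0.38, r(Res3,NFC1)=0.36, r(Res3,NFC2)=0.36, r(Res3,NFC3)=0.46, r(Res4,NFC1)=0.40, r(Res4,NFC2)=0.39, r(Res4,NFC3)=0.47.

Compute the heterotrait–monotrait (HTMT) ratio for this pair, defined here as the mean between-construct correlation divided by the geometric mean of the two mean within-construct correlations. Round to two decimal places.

Mean between = 4.32/12 = 0.3600.
Mean within-Res = 3.09/6 = 0.5150; mean within-NFC = 1.37/3 = 0.4567.
Geometric mean = √(0.5150 × 0.4567) = 0.4850.
HTMT = 0.3600 / 0.4850 = 0.74.

0.74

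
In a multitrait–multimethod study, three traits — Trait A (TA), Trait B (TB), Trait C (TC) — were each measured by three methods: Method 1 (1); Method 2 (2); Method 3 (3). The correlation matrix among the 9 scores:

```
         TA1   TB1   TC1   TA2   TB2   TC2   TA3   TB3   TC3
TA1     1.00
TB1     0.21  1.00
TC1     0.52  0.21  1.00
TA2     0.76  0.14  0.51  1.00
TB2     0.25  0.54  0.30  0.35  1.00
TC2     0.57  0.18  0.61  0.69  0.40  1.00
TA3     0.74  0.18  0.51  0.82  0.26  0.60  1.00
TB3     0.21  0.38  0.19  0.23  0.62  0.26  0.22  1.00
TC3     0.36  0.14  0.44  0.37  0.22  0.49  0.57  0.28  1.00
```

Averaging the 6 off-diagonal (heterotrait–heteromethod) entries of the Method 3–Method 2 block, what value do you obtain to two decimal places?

HTHM values (method 3 × method 2): 0.26, 0.60, 0.23, 0.26, 0.37, 0.22; mean = 1.94/6 = 0.32.

0.32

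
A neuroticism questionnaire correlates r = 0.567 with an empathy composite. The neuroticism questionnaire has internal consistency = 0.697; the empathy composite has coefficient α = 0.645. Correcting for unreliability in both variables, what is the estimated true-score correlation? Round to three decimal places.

0.846

r_true = r_obs / √(r_xx · r_yy) = 0.567 / √(0.697 × 0.645) = 0.567 / √0.449565 = 0.567 / 0.6705 ≈ 0.846.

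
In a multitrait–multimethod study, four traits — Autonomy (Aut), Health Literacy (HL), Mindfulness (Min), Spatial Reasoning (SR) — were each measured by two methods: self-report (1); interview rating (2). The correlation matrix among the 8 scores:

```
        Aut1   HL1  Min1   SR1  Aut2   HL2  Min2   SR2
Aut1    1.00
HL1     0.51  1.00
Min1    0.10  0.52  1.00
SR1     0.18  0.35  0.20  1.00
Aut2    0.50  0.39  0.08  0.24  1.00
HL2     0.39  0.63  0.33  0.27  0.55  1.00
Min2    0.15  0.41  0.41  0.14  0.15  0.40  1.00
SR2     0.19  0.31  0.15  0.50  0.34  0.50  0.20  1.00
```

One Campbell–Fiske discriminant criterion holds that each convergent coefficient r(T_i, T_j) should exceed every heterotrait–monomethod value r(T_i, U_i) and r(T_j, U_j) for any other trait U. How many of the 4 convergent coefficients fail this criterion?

3

Checking each validity diagonal entry against its comparison values:
Aut (methods 1·2): 0.50 vs {0.51, 0.55, 0.10, 0.15, 0.18, 0.34} → fail.
HL (methods 1·2): 0.63 vs {0.51, 0.55, 0.52, 0.40, 0.35, 0.50} → pass.
Min (methods 1·2): 0.41 vs {0.10, 0.15, 0.52, 0.40, 0.20, 0.20} → fail.
SR (methods 1·2): 0.50 vs {0.18, 0.34, 0.35, 0.50, 0.20, 0.20} → fail.
3 of 4 fail.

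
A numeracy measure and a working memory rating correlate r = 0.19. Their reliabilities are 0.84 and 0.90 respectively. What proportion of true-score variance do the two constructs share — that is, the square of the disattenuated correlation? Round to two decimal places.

0.05

Disattenuated r = 0.19 / √(0.84 × 0.90) = 0.19 / 0.8695 = 0.2185.
Shared true-score variance = 0.2185² = 0.0477 ≈ 0.05.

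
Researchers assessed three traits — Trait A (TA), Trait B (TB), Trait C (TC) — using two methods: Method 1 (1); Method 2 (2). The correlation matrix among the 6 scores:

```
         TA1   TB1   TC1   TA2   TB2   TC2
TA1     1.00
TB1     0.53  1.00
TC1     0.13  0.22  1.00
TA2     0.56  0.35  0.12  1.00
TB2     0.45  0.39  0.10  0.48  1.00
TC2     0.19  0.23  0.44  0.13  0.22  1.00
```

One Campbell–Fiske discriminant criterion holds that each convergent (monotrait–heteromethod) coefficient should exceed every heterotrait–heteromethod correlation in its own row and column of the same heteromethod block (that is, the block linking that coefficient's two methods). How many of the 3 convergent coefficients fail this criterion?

Convergent coefficients and their comparison sets:
TA (methods 1·2): 0.56 vs {0.45, 0.35, 0.19, 0.12} → pass.
TB (methods 1·2): 0.39 vs {0.35, 0.45, 0.23, 0.10} → fail.
TC (methods 1·2): 0.44 vs {0.12, 0.19, 0.10, 0.23} → pass.
1 of 3 fail.

1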